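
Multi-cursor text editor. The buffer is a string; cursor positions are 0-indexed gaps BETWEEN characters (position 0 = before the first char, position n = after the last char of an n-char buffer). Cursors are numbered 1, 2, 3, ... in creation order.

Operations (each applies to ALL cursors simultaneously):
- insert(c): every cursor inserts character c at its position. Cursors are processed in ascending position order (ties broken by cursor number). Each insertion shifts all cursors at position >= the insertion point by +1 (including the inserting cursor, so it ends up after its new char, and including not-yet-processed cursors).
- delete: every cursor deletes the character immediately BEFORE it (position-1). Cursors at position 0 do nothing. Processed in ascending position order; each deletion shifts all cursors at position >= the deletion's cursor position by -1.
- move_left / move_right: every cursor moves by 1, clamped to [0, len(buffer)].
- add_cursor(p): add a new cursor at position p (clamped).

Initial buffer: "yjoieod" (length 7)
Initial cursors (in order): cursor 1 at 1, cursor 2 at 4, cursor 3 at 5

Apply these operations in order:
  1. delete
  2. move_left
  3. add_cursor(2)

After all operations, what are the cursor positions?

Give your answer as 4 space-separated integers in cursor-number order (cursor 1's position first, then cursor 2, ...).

After op 1 (delete): buffer="jood" (len 4), cursors c1@0 c2@2 c3@2, authorship ....
After op 2 (move_left): buffer="jood" (len 4), cursors c1@0 c2@1 c3@1, authorship ....
After op 3 (add_cursor(2)): buffer="jood" (len 4), cursors c1@0 c2@1 c3@1 c4@2, authorship ....

Answer: 0 1 1 2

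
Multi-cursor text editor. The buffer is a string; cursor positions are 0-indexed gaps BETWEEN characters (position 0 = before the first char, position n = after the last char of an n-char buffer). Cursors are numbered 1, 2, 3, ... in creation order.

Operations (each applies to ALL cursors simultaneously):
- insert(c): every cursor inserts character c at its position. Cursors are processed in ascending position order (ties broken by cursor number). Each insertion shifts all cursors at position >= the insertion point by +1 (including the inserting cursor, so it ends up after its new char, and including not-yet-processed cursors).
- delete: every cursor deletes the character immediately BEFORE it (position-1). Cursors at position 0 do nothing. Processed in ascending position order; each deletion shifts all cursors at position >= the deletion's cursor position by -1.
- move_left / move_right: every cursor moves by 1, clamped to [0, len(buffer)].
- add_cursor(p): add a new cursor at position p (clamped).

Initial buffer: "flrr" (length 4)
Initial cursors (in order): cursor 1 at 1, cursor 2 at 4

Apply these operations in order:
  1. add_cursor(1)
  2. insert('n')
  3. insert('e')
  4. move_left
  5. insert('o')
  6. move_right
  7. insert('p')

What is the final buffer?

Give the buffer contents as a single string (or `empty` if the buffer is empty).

Answer: fnneooepplrrnoep

Derivation:
After op 1 (add_cursor(1)): buffer="flrr" (len 4), cursors c1@1 c3@1 c2@4, authorship ....
After op 2 (insert('n')): buffer="fnnlrrn" (len 7), cursors c1@3 c3@3 c2@7, authorship .13...2
After op 3 (insert('e')): buffer="fnneelrrne" (len 10), cursors c1@5 c3@5 c2@10, authorship .1313...22
After op 4 (move_left): buffer="fnneelrrne" (len 10), cursors c1@4 c3@4 c2@9, authorship .1313...22
After op 5 (insert('o')): buffer="fnneooelrrnoe" (len 13), cursors c1@6 c3@6 c2@12, authorship .131133...222
After op 6 (move_right): buffer="fnneooelrrnoe" (len 13), cursors c1@7 c3@7 c2@13, authorship .131133...222
After op 7 (insert('p')): buffer="fnneooepplrrnoep" (len 16), cursors c1@9 c3@9 c2@16, authorship .13113313...2222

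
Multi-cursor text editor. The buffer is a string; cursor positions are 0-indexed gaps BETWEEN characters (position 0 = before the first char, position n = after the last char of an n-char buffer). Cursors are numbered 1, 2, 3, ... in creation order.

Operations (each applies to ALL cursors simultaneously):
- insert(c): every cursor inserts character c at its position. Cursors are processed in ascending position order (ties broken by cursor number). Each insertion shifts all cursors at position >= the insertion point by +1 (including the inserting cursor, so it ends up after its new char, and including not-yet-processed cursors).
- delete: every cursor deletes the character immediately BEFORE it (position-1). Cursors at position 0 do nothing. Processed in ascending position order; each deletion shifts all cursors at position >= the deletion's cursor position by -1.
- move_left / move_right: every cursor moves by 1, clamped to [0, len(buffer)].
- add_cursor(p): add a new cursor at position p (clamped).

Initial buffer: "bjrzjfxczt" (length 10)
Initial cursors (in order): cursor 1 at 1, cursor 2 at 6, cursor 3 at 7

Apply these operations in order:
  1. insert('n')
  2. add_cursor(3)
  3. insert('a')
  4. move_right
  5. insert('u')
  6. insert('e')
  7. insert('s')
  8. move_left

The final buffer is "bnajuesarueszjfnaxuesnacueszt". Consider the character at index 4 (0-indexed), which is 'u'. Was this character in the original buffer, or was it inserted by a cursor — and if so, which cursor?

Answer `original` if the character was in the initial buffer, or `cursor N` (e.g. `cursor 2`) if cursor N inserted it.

After op 1 (insert('n')): buffer="bnjrzjfnxnczt" (len 13), cursors c1@2 c2@8 c3@10, authorship .1.....2.3...
After op 2 (add_cursor(3)): buffer="bnjrzjfnxnczt" (len 13), cursors c1@2 c4@3 c2@8 c3@10, authorship .1.....2.3...
After op 3 (insert('a')): buffer="bnajarzjfnaxnaczt" (len 17), cursors c1@3 c4@5 c2@11 c3@14, authorship .11.4....22.33...
After op 4 (move_right): buffer="bnajarzjfnaxnaczt" (len 17), cursors c1@4 c4@6 c2@12 c3@15, authorship .11.4....22.33...
After op 5 (insert('u')): buffer="bnajuaruzjfnaxunacuzt" (len 21), cursors c1@5 c4@8 c2@15 c3@19, authorship .11.14.4...22.233.3..
After op 6 (insert('e')): buffer="bnajuearuezjfnaxuenacuezt" (len 25), cursors c1@6 c4@10 c2@18 c3@23, authorship .11.114.44...22.2233.33..
After op 7 (insert('s')): buffer="bnajuesarueszjfnaxuesnacueszt" (len 29), cursors c1@7 c4@12 c2@21 c3@27, authorship .11.1114.444...22.22233.333..
After op 8 (move_left): buffer="bnajuesarueszjfnaxuesnacueszt" (len 29), cursors c1@6 c4@11 c2@20 c3@26, authorship .11.1114.444...22.22233.333..
Authorship (.=original, N=cursor N): . 1 1 . 1 1 1 4 . 4 4 4 . . . 2 2 . 2 2 2 3 3 . 3 3 3 . .
Index 4: author = 1

Answer: cursor 1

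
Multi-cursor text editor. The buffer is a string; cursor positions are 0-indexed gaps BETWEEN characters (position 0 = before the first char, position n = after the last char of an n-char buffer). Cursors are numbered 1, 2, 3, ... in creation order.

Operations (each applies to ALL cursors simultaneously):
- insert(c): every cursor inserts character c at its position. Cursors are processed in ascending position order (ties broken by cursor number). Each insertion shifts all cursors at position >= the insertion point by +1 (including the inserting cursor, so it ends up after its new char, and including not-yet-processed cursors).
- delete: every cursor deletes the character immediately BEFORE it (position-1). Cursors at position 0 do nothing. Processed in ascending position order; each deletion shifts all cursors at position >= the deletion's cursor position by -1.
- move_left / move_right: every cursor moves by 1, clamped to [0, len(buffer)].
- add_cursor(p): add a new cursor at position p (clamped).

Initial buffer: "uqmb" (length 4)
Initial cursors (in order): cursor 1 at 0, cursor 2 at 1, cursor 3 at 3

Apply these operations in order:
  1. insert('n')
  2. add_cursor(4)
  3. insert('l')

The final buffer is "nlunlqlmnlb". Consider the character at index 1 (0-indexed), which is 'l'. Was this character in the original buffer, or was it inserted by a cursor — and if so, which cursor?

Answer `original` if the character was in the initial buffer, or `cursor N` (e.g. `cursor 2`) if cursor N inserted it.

Answer: cursor 1

Derivation:
After op 1 (insert('n')): buffer="nunqmnb" (len 7), cursors c1@1 c2@3 c3@6, authorship 1.2..3.
After op 2 (add_cursor(4)): buffer="nunqmnb" (len 7), cursors c1@1 c2@3 c4@4 c3@6, authorship 1.2..3.
After op 3 (insert('l')): buffer="nlunlqlmnlb" (len 11), cursors c1@2 c2@5 c4@7 c3@10, authorship 11.22.4.33.
Authorship (.=original, N=cursor N): 1 1 . 2 2 . 4 . 3 3 .
Index 1: author = 1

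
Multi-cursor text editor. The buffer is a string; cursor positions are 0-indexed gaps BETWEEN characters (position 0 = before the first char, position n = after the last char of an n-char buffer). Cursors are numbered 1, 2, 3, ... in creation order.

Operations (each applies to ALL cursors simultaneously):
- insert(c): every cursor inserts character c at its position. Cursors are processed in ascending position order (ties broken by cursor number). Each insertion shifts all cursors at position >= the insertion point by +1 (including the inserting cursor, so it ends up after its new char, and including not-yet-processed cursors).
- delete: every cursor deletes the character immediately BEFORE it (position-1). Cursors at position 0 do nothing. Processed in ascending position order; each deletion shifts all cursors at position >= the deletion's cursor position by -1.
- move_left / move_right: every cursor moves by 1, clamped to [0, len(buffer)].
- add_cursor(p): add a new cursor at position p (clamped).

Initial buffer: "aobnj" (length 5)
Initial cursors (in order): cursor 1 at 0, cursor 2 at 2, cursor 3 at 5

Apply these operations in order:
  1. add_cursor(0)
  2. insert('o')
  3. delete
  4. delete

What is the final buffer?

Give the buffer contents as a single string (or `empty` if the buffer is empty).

After op 1 (add_cursor(0)): buffer="aobnj" (len 5), cursors c1@0 c4@0 c2@2 c3@5, authorship .....
After op 2 (insert('o')): buffer="ooaoobnjo" (len 9), cursors c1@2 c4@2 c2@5 c3@9, authorship 14..2...3
After op 3 (delete): buffer="aobnj" (len 5), cursors c1@0 c4@0 c2@2 c3@5, authorship .....
After op 4 (delete): buffer="abn" (len 3), cursors c1@0 c4@0 c2@1 c3@3, authorship ...

Answer: abn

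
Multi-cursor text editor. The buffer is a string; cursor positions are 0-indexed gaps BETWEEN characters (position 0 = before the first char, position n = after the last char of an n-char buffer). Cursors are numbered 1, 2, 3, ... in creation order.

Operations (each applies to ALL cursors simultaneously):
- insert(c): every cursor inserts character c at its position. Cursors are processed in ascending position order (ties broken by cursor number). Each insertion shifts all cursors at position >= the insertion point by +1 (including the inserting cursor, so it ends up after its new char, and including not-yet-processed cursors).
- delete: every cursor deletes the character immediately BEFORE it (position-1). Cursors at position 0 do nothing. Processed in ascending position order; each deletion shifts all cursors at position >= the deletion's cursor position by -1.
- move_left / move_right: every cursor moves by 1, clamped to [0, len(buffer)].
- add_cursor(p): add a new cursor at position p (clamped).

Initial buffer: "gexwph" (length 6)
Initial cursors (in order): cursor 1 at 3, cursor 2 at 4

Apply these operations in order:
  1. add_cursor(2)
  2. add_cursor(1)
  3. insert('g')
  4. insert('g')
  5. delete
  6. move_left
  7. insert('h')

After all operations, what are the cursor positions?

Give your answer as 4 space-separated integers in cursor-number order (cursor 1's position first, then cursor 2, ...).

After op 1 (add_cursor(2)): buffer="gexwph" (len 6), cursors c3@2 c1@3 c2@4, authorship ......
After op 2 (add_cursor(1)): buffer="gexwph" (len 6), cursors c4@1 c3@2 c1@3 c2@4, authorship ......
After op 3 (insert('g')): buffer="ggegxgwgph" (len 10), cursors c4@2 c3@4 c1@6 c2@8, authorship .4.3.1.2..
After op 4 (insert('g')): buffer="gggeggxggwggph" (len 14), cursors c4@3 c3@6 c1@9 c2@12, authorship .44.33.11.22..
After op 5 (delete): buffer="ggegxgwgph" (len 10), cursors c4@2 c3@4 c1@6 c2@8, authorship .4.3.1.2..
After op 6 (move_left): buffer="ggegxgwgph" (len 10), cursors c4@1 c3@3 c1@5 c2@7, authorship .4.3.1.2..
After op 7 (insert('h')): buffer="ghgehgxhgwhgph" (len 14), cursors c4@2 c3@5 c1@8 c2@11, authorship .44.33.11.22..

Answer: 8 11 5 2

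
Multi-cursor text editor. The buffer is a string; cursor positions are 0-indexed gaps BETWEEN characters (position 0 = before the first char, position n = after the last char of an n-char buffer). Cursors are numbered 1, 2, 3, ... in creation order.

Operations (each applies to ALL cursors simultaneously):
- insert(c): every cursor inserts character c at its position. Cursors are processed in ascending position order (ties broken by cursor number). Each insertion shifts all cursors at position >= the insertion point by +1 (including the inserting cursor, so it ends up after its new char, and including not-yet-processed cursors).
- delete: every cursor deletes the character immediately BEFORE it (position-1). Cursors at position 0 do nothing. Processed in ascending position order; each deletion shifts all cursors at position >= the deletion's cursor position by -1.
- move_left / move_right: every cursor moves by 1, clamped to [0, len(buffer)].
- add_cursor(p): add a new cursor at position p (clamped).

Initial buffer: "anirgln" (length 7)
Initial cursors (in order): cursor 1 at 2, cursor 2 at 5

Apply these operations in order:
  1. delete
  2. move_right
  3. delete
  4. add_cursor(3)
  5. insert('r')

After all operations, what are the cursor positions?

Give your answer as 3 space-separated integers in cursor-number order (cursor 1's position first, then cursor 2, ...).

After op 1 (delete): buffer="airln" (len 5), cursors c1@1 c2@3, authorship .....
After op 2 (move_right): buffer="airln" (len 5), cursors c1@2 c2@4, authorship .....
After op 3 (delete): buffer="arn" (len 3), cursors c1@1 c2@2, authorship ...
After op 4 (add_cursor(3)): buffer="arn" (len 3), cursors c1@1 c2@2 c3@3, authorship ...
After op 5 (insert('r')): buffer="arrrnr" (len 6), cursors c1@2 c2@4 c3@6, authorship .1.2.3

Answer: 2 4 6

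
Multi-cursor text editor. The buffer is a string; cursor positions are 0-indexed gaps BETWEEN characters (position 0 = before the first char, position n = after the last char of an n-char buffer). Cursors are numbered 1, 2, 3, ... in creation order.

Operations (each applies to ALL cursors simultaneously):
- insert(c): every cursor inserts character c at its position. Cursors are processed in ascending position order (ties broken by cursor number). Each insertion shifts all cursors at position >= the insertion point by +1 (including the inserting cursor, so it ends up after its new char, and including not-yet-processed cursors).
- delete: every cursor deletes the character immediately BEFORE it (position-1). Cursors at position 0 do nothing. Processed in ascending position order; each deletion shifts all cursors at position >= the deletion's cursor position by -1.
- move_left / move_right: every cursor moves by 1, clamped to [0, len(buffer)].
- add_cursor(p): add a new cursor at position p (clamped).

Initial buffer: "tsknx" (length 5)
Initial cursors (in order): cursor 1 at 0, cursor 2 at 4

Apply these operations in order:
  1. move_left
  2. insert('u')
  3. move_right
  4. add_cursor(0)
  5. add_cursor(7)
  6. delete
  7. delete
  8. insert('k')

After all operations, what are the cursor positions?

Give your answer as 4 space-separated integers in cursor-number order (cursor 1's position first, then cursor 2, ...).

Answer: 2 5 2 5

Derivation:
After op 1 (move_left): buffer="tsknx" (len 5), cursors c1@0 c2@3, authorship .....
After op 2 (insert('u')): buffer="utskunx" (len 7), cursors c1@1 c2@5, authorship 1...2..
After op 3 (move_right): buffer="utskunx" (len 7), cursors c1@2 c2@6, authorship 1...2..
After op 4 (add_cursor(0)): buffer="utskunx" (len 7), cursors c3@0 c1@2 c2@6, authorship 1...2..
After op 5 (add_cursor(7)): buffer="utskunx" (len 7), cursors c3@0 c1@2 c2@6 c4@7, authorship 1...2..
After op 6 (delete): buffer="usku" (len 4), cursors c3@0 c1@1 c2@4 c4@4, authorship 1..2
After op 7 (delete): buffer="s" (len 1), cursors c1@0 c3@0 c2@1 c4@1, authorship .
After op 8 (insert('k')): buffer="kkskk" (len 5), cursors c1@2 c3@2 c2@5 c4@5, authorship 13.24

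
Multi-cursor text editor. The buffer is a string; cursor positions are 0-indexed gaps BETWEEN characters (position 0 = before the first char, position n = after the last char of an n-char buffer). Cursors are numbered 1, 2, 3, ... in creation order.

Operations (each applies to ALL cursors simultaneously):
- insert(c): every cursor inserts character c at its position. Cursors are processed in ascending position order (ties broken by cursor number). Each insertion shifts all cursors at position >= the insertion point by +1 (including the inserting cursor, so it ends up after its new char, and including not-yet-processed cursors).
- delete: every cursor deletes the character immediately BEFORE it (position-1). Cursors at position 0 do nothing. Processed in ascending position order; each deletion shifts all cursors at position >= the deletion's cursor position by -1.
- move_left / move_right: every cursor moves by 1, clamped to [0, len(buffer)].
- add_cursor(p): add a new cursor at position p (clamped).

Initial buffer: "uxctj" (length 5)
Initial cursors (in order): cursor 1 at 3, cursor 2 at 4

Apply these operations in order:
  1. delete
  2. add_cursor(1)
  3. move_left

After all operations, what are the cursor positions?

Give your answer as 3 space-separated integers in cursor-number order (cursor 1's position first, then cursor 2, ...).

Answer: 1 1 0

Derivation:
After op 1 (delete): buffer="uxj" (len 3), cursors c1@2 c2@2, authorship ...
After op 2 (add_cursor(1)): buffer="uxj" (len 3), cursors c3@1 c1@2 c2@2, authorship ...
After op 3 (move_left): buffer="uxj" (len 3), cursors c3@0 c1@1 c2@1, authorship ...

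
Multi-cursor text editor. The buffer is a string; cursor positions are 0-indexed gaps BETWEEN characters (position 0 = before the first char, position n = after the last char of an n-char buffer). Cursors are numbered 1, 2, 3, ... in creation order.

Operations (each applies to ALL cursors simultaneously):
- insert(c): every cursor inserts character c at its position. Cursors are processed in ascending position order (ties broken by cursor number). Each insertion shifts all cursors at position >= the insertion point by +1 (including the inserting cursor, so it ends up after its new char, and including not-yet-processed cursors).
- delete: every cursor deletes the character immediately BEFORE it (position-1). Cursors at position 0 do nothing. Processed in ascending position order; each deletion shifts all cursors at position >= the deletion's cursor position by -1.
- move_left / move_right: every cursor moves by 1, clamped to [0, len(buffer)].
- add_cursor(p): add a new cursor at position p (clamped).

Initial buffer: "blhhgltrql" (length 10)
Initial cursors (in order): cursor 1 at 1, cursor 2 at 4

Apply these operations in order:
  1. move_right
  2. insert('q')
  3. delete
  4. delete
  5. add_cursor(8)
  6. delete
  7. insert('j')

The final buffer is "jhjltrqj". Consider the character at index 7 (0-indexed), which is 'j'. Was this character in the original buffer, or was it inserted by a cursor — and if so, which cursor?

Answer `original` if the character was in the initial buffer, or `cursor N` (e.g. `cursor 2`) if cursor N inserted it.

Answer: cursor 3

Derivation:
After op 1 (move_right): buffer="blhhgltrql" (len 10), cursors c1@2 c2@5, authorship ..........
After op 2 (insert('q')): buffer="blqhhgqltrql" (len 12), cursors c1@3 c2@7, authorship ..1...2.....
After op 3 (delete): buffer="blhhgltrql" (len 10), cursors c1@2 c2@5, authorship ..........
After op 4 (delete): buffer="bhhltrql" (len 8), cursors c1@1 c2@3, authorship ........
After op 5 (add_cursor(8)): buffer="bhhltrql" (len 8), cursors c1@1 c2@3 c3@8, authorship ........
After op 6 (delete): buffer="hltrq" (len 5), cursors c1@0 c2@1 c3@5, authorship .....
After op 7 (insert('j')): buffer="jhjltrqj" (len 8), cursors c1@1 c2@3 c3@8, authorship 1.2....3
Authorship (.=original, N=cursor N): 1 . 2 . . . . 3
Index 7: author = 3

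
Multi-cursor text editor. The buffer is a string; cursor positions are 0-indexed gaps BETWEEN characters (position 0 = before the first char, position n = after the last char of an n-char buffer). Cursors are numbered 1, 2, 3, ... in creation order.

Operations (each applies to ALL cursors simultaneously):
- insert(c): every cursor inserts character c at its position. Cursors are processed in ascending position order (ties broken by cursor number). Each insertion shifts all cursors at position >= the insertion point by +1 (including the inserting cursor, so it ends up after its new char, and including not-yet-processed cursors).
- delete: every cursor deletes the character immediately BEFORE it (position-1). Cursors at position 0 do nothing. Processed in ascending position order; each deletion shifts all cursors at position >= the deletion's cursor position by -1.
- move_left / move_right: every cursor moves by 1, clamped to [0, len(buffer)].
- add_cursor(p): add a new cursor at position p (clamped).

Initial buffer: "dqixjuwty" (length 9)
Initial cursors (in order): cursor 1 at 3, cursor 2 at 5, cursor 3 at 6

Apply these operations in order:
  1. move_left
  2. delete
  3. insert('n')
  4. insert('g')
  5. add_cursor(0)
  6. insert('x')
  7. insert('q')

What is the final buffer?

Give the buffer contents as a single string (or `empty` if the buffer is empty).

After op 1 (move_left): buffer="dqixjuwty" (len 9), cursors c1@2 c2@4 c3@5, authorship .........
After op 2 (delete): buffer="diuwty" (len 6), cursors c1@1 c2@2 c3@2, authorship ......
After op 3 (insert('n')): buffer="dninnuwty" (len 9), cursors c1@2 c2@5 c3@5, authorship .1.23....
After op 4 (insert('g')): buffer="dnginngguwty" (len 12), cursors c1@3 c2@8 c3@8, authorship .11.2323....
After op 5 (add_cursor(0)): buffer="dnginngguwty" (len 12), cursors c4@0 c1@3 c2@8 c3@8, authorship .11.2323....
After op 6 (insert('x')): buffer="xdngxinnggxxuwty" (len 16), cursors c4@1 c1@5 c2@12 c3@12, authorship 4.111.232323....
After op 7 (insert('q')): buffer="xqdngxqinnggxxqquwty" (len 20), cursors c4@2 c1@7 c2@16 c3@16, authorship 44.1111.23232323....

Answer: xqdngxqinnggxxqquwty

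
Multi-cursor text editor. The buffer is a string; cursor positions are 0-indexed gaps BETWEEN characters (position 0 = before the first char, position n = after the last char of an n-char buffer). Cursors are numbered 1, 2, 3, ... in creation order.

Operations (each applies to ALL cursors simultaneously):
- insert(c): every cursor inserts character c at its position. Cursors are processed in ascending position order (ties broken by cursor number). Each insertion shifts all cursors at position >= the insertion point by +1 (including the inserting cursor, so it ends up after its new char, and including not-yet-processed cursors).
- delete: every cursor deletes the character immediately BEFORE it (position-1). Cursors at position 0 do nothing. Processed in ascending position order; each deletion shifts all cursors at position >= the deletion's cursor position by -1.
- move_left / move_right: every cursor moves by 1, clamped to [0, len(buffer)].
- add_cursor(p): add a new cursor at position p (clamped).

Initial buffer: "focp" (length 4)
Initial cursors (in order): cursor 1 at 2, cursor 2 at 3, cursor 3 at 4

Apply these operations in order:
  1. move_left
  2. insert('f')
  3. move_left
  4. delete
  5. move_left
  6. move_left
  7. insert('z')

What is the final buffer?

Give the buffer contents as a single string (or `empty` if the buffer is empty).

After op 1 (move_left): buffer="focp" (len 4), cursors c1@1 c2@2 c3@3, authorship ....
After op 2 (insert('f')): buffer="ffofcfp" (len 7), cursors c1@2 c2@4 c3@6, authorship .1.2.3.
After op 3 (move_left): buffer="ffofcfp" (len 7), cursors c1@1 c2@3 c3@5, authorship .1.2.3.
After op 4 (delete): buffer="fffp" (len 4), cursors c1@0 c2@1 c3@2, authorship 123.
After op 5 (move_left): buffer="fffp" (len 4), cursors c1@0 c2@0 c3@1, authorship 123.
After op 6 (move_left): buffer="fffp" (len 4), cursors c1@0 c2@0 c3@0, authorship 123.
After op 7 (insert('z')): buffer="zzzfffp" (len 7), cursors c1@3 c2@3 c3@3, authorship 123123.

Answer: zzzfffp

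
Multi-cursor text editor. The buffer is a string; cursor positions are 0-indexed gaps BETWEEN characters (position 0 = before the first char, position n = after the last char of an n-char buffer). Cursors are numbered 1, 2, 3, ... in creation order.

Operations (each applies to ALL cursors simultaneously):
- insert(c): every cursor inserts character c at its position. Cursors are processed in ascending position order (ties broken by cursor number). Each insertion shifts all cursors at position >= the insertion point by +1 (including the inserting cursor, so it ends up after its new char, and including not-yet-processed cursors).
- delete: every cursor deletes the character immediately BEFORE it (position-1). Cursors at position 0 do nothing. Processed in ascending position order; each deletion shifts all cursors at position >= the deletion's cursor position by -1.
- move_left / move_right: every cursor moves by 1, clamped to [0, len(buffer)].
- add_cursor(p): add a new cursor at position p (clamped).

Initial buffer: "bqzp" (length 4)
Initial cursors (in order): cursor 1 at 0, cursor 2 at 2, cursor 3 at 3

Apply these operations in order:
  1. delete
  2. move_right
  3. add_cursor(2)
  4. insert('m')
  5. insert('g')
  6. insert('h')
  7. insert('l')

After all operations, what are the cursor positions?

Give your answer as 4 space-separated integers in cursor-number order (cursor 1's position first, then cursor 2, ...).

Answer: 5 18 18 18

Derivation:
After op 1 (delete): buffer="bp" (len 2), cursors c1@0 c2@1 c3@1, authorship ..
After op 2 (move_right): buffer="bp" (len 2), cursors c1@1 c2@2 c3@2, authorship ..
After op 3 (add_cursor(2)): buffer="bp" (len 2), cursors c1@1 c2@2 c3@2 c4@2, authorship ..
After op 4 (insert('m')): buffer="bmpmmm" (len 6), cursors c1@2 c2@6 c3@6 c4@6, authorship .1.234
After op 5 (insert('g')): buffer="bmgpmmmggg" (len 10), cursors c1@3 c2@10 c3@10 c4@10, authorship .11.234234
After op 6 (insert('h')): buffer="bmghpmmmggghhh" (len 14), cursors c1@4 c2@14 c3@14 c4@14, authorship .111.234234234
After op 7 (insert('l')): buffer="bmghlpmmmggghhhlll" (len 18), cursors c1@5 c2@18 c3@18 c4@18, authorship .1111.234234234234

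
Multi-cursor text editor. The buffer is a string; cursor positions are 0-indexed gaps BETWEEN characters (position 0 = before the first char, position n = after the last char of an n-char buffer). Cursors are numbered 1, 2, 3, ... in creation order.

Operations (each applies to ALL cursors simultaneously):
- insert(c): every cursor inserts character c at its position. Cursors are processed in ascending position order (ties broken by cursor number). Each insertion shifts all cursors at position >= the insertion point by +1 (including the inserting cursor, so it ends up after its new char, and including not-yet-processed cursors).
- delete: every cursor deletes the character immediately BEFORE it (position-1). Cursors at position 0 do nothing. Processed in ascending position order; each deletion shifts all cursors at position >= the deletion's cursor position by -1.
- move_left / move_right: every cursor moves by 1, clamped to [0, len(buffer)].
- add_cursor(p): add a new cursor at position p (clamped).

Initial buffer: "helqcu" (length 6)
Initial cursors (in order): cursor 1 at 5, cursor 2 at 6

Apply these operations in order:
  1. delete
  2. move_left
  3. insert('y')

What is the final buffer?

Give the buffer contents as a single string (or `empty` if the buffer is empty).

Answer: helyyq

Derivation:
After op 1 (delete): buffer="helq" (len 4), cursors c1@4 c2@4, authorship ....
After op 2 (move_left): buffer="helq" (len 4), cursors c1@3 c2@3, authorship ....
After op 3 (insert('y')): buffer="helyyq" (len 6), cursors c1@5 c2@5, authorship ...12.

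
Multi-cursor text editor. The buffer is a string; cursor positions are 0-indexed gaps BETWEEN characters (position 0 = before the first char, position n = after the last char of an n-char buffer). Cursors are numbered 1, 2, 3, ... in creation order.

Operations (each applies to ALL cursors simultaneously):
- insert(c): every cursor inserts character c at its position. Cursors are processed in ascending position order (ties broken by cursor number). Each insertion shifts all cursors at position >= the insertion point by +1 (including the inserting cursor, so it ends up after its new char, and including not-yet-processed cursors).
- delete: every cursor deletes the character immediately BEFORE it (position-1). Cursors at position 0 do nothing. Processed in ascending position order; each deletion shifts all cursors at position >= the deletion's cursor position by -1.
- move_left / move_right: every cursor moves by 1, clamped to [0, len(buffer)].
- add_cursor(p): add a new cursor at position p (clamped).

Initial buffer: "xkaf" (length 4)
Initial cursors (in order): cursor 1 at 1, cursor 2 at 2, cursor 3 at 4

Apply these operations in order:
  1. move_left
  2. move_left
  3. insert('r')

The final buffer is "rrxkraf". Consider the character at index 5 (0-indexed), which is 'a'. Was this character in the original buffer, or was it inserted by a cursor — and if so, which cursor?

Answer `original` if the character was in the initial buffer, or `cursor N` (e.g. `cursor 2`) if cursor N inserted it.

After op 1 (move_left): buffer="xkaf" (len 4), cursors c1@0 c2@1 c3@3, authorship ....
After op 2 (move_left): buffer="xkaf" (len 4), cursors c1@0 c2@0 c3@2, authorship ....
After op 3 (insert('r')): buffer="rrxkraf" (len 7), cursors c1@2 c2@2 c3@5, authorship 12..3..
Authorship (.=original, N=cursor N): 1 2 . . 3 . .
Index 5: author = original

Answer: original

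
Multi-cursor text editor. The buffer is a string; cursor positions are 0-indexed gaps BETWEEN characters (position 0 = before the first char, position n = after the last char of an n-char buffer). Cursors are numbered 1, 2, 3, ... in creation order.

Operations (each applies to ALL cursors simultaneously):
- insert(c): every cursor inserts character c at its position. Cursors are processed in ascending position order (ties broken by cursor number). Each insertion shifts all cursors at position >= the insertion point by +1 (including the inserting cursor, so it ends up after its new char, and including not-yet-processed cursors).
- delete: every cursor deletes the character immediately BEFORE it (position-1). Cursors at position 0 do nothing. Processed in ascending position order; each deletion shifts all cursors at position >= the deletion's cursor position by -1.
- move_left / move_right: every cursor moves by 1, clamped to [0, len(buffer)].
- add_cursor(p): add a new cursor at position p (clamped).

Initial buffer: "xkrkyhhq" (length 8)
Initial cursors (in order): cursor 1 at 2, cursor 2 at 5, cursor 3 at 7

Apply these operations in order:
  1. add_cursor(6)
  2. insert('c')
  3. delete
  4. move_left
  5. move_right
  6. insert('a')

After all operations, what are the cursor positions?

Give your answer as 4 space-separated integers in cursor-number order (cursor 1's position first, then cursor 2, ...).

After op 1 (add_cursor(6)): buffer="xkrkyhhq" (len 8), cursors c1@2 c2@5 c4@6 c3@7, authorship ........
After op 2 (insert('c')): buffer="xkcrkychchcq" (len 12), cursors c1@3 c2@7 c4@9 c3@11, authorship ..1...2.4.3.
After op 3 (delete): buffer="xkrkyhhq" (len 8), cursors c1@2 c2@5 c4@6 c3@7, authorship ........
After op 4 (move_left): buffer="xkrkyhhq" (len 8), cursors c1@1 c2@4 c4@5 c3@6, authorship ........
After op 5 (move_right): buffer="xkrkyhhq" (len 8), cursors c1@2 c2@5 c4@6 c3@7, authorship ........
After op 6 (insert('a')): buffer="xkarkyahahaq" (len 12), cursors c1@3 c2@7 c4@9 c3@11, authorship ..1...2.4.3.

Answer: 3 7 11 9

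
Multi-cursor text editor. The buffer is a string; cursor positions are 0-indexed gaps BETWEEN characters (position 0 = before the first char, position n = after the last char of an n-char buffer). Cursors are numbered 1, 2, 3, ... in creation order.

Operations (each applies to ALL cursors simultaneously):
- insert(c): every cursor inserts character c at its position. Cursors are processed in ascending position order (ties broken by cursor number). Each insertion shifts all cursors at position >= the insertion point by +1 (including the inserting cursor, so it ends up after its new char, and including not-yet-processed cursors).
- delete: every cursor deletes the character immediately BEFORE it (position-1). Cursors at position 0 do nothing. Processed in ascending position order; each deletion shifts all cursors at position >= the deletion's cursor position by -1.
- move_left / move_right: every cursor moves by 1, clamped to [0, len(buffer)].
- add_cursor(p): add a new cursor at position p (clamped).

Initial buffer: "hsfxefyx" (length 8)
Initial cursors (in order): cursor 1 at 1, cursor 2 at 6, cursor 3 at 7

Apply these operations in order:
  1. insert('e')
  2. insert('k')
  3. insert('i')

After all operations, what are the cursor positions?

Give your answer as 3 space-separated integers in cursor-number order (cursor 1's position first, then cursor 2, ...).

After op 1 (insert('e')): buffer="hesfxefeyex" (len 11), cursors c1@2 c2@8 c3@10, authorship .1.....2.3.
After op 2 (insert('k')): buffer="heksfxefekyekx" (len 14), cursors c1@3 c2@10 c3@13, authorship .11.....22.33.
After op 3 (insert('i')): buffer="hekisfxefekiyekix" (len 17), cursors c1@4 c2@12 c3@16, authorship .111.....222.333.

Answer: 4 12 16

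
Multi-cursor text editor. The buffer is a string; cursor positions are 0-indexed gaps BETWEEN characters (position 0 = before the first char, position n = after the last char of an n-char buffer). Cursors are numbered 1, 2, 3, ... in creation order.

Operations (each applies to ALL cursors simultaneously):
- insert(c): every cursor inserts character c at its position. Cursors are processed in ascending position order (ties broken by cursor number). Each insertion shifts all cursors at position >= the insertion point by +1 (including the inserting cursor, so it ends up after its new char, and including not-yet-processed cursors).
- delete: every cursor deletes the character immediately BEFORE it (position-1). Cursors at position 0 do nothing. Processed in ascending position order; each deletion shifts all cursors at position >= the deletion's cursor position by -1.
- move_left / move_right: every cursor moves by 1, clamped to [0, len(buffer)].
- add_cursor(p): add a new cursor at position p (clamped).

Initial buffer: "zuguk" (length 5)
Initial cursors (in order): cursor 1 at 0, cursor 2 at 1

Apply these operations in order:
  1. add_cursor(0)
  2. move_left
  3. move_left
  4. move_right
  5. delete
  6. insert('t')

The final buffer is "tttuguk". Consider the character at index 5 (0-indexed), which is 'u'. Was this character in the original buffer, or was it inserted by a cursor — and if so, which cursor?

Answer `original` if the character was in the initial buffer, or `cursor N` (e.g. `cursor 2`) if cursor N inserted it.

After op 1 (add_cursor(0)): buffer="zuguk" (len 5), cursors c1@0 c3@0 c2@1, authorship .....
After op 2 (move_left): buffer="zuguk" (len 5), cursors c1@0 c2@0 c3@0, authorship .....
After op 3 (move_left): buffer="zuguk" (len 5), cursors c1@0 c2@0 c3@0, authorship .....
After op 4 (move_right): buffer="zuguk" (len 5), cursors c1@1 c2@1 c3@1, authorship .....
After op 5 (delete): buffer="uguk" (len 4), cursors c1@0 c2@0 c3@0, authorship ....
After op 6 (insert('t')): buffer="tttuguk" (len 7), cursors c1@3 c2@3 c3@3, authorship 123....
Authorship (.=original, N=cursor N): 1 2 3 . . . .
Index 5: author = original

Answer: original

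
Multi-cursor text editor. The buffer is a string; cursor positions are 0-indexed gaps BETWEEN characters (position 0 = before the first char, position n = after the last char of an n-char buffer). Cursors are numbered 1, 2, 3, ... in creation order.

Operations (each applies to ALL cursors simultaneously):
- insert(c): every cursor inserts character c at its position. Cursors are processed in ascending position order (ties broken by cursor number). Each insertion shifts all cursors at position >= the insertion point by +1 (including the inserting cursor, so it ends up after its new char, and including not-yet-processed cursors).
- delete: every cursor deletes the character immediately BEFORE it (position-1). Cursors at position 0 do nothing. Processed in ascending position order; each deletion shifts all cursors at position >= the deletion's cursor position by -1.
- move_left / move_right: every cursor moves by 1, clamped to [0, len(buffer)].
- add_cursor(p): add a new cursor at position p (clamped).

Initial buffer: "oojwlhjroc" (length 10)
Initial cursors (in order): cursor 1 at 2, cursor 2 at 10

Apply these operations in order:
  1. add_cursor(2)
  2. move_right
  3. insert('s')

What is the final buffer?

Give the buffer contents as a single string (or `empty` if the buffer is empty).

After op 1 (add_cursor(2)): buffer="oojwlhjroc" (len 10), cursors c1@2 c3@2 c2@10, authorship ..........
After op 2 (move_right): buffer="oojwlhjroc" (len 10), cursors c1@3 c3@3 c2@10, authorship ..........
After op 3 (insert('s')): buffer="oojsswlhjrocs" (len 13), cursors c1@5 c3@5 c2@13, authorship ...13.......2

Answer: oojsswlhjrocs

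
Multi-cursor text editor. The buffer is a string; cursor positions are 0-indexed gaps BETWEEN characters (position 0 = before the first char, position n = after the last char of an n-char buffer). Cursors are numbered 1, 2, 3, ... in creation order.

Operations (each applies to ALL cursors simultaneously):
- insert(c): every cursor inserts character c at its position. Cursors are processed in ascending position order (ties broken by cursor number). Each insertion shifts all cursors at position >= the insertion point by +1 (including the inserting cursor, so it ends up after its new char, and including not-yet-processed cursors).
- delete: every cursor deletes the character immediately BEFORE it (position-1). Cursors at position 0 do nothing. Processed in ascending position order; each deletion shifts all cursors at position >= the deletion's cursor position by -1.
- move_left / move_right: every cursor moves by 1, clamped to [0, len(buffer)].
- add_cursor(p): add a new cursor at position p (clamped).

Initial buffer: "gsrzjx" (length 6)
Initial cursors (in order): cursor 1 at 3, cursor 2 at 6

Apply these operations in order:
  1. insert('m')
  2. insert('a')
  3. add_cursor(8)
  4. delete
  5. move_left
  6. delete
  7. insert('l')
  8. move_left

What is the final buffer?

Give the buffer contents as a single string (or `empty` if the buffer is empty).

Answer: gslmllm

Derivation:
After op 1 (insert('m')): buffer="gsrmzjxm" (len 8), cursors c1@4 c2@8, authorship ...1...2
After op 2 (insert('a')): buffer="gsrmazjxma" (len 10), cursors c1@5 c2@10, authorship ...11...22
After op 3 (add_cursor(8)): buffer="gsrmazjxma" (len 10), cursors c1@5 c3@8 c2@10, authorship ...11...22
After op 4 (delete): buffer="gsrmzjm" (len 7), cursors c1@4 c3@6 c2@7, authorship ...1..2
After op 5 (move_left): buffer="gsrmzjm" (len 7), cursors c1@3 c3@5 c2@6, authorship ...1..2
After op 6 (delete): buffer="gsmm" (len 4), cursors c1@2 c2@3 c3@3, authorship ..12
After op 7 (insert('l')): buffer="gslmllm" (len 7), cursors c1@3 c2@6 c3@6, authorship ..11232
After op 8 (move_left): buffer="gslmllm" (len 7), cursors c1@2 c2@5 c3@5, authorship ..11232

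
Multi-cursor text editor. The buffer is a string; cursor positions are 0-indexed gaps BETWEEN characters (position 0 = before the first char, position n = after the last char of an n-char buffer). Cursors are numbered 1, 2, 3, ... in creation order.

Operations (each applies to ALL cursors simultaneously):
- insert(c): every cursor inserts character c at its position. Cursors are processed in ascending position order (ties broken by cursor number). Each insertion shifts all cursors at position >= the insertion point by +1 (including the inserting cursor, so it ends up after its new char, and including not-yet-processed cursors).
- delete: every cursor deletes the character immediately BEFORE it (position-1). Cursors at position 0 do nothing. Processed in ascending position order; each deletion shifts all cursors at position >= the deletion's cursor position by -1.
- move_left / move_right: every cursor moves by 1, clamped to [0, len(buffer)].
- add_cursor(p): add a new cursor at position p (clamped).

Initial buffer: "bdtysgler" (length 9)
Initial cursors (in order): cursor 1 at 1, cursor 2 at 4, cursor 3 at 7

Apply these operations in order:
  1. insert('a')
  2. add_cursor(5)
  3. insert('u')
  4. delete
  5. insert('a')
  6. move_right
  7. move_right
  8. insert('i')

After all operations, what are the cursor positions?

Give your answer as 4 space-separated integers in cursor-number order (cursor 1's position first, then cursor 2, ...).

After op 1 (insert('a')): buffer="badtyasglaer" (len 12), cursors c1@2 c2@6 c3@10, authorship .1...2...3..
After op 2 (add_cursor(5)): buffer="badtyasglaer" (len 12), cursors c1@2 c4@5 c2@6 c3@10, authorship .1...2...3..
After op 3 (insert('u')): buffer="baudtyuausglauer" (len 16), cursors c1@3 c4@7 c2@9 c3@14, authorship .11...422...33..
After op 4 (delete): buffer="badtyasglaer" (len 12), cursors c1@2 c4@5 c2@6 c3@10, authorship .1...2...3..
After op 5 (insert('a')): buffer="baadtyaaasglaaer" (len 16), cursors c1@3 c4@7 c2@9 c3@14, authorship .11...422...33..
After op 6 (move_right): buffer="baadtyaaasglaaer" (len 16), cursors c1@4 c4@8 c2@10 c3@15, authorship .11...422...33..
After op 7 (move_right): buffer="baadtyaaasglaaer" (len 16), cursors c1@5 c4@9 c2@11 c3@16, authorship .11...422...33..
After op 8 (insert('i')): buffer="baadtiyaaaisgilaaeri" (len 20), cursors c1@6 c4@11 c2@14 c3@20, authorship .11..1.4224..2.33..3

Answer: 6 14 20 11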